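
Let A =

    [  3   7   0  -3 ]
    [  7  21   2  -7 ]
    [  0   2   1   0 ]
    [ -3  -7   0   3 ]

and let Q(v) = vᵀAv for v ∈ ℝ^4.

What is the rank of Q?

Row-reducing A symmetrically gives the diagonal entries 3, 14/3, 1/7, 0.
Counting signs: 3 positive, 1 zero.
The rank is the number of nonzero pivots: 3.

3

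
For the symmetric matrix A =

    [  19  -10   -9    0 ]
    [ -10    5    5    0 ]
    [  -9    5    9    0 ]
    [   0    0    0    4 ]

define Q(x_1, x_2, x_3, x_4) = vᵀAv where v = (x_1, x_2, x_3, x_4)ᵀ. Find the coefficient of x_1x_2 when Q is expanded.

The coefficient of x_1x_2 is A[1,2] + A[2,1] = 2·(-10) = -20.

-20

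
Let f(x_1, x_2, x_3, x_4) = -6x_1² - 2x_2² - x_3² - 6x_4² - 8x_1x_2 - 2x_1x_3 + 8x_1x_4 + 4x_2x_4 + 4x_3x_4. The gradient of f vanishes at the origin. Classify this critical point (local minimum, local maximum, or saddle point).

The Hessian at the origin is H = [[-12, -8, -2, 8], [-8, -4, 0, 4], [-2, 0, -2, 4], [8, 4, 4, -12]].
Symmetric row and column elimination reduces H to a congruent diagonal form with pivots -12, 4/3, -3, -8/3.
Counting signs: 1 positive, 3 negative.
H is indefinite, so the origin is a saddle point.

saddle point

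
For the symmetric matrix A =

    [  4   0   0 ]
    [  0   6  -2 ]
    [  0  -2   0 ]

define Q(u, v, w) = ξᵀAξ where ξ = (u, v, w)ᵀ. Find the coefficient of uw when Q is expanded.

The coefficient of uw is A[1,3] + A[3,1] = 2·0 = 0.

0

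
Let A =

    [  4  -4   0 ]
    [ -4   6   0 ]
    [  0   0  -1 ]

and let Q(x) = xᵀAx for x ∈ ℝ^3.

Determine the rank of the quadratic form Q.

Congruent diagonalization of A (simultaneous row and column reduction) yields pivots 4, 2, -1.
That gives 2 positive, 1 negative pivots.
The rank is the number of nonzero pivots: 3.

3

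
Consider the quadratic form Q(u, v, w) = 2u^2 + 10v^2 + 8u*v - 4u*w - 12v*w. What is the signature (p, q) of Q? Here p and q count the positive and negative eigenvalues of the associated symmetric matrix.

Write A = [[2, 4, -2], [4, 10, -6], [-2, -6, 0]].
Row-reducing A symmetrically gives the diagonal entries 2, 2, -4.
That gives 2 positive, 1 negative pivots.

(2, 1)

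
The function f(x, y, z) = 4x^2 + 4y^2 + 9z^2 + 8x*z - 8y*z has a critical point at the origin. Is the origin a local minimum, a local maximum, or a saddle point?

local minimum

The Hessian at the origin is H = [[8, 0, 8], [0, 8, -8], [8, -8, 18]].
Row-reducing H symmetrically gives the diagonal entries 8, 8, 2.
So there are 3 positive pivots.
H is positive definite, so the origin is a strict local minimum.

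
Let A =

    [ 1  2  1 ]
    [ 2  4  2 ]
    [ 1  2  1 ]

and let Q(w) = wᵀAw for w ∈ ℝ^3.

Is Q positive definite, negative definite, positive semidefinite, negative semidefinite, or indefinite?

Row-reducing A symmetrically gives the diagonal entries 1, 0, 0.
So there are 1 positive, 2 zero pivots.
Hence Q is positive semidefinite.

positive semidefinite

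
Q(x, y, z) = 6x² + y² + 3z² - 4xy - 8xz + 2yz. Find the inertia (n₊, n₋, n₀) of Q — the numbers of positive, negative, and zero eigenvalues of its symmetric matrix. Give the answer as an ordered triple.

(2, 0, 1)

The associated matrix is A = [[6, -2, -4], [-2, 1, 1], [-4, 1, 3]].
Congruent diagonalization of A (simultaneous row and column reduction) yields pivots 6, 1/3, 0.
That gives 2 positive, 1 zero pivots.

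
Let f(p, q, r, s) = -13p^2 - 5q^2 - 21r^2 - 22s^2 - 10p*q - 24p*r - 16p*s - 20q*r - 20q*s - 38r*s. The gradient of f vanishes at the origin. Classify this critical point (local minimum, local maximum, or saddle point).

The Hessian at the origin is H = [[-26, -10, -24, -16], [-10, -10, -20, -20], [-24, -20, -42, -38], [-16, -20, -38, -44]].
Row-reducing H symmetrically gives the diagonal entries -26, -80/13, -1, -2.
Counting signs: 4 negative.
H is negative definite, so the origin is a strict local maximum.

local maximum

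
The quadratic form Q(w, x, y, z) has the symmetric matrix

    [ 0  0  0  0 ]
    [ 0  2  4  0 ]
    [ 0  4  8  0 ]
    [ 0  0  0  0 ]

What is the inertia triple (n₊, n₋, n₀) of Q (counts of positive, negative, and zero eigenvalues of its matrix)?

Congruent diagonalization of A (simultaneous row and column reduction) yields pivots 0, 2, 0, 0.
Counting signs: 1 positive, 3 zero.

(1, 0, 3)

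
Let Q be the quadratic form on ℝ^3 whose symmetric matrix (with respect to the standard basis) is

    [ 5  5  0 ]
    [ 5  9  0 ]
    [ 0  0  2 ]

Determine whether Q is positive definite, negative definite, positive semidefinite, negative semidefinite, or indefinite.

An LDLᵀ factorisation of A has diagonal entries 5, 4, 2.
So there are 3 positive pivots.
Hence Q is positive definite.

positive definite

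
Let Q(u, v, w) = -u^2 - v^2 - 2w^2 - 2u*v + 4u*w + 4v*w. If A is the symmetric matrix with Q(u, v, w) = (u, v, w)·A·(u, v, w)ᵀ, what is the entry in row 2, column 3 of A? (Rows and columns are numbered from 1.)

The coefficient of v·w in Q is 4. For a symmetric A this equals A[2,3] + A[3,2] = 2·A[2,3].
So A[2,3] = 4/2 = 2.

2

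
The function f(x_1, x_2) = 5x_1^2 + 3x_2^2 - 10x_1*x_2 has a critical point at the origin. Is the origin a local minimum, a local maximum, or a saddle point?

The Hessian at the origin is H = [[10, -10], [-10, 6]].
det H = 10·6 − (-10)² = -40 < 0, so H is indefinite.
Therefore the origin is a saddle point.

saddle point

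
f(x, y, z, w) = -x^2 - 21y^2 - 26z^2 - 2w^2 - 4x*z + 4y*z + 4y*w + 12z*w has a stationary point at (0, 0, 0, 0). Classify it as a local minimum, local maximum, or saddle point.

local maximum

The Hessian at the origin is H = [[-2, 0, -4, 0], [0, -42, 4, 4], [-4, 4, -52, 12], [0, 4, 12, -4]].
Symmetric row and column elimination reduces H to a congruent diagonal form with pivots -2, -42, -916/21, -24/229.
So there are 4 negative pivots.
H is negative definite, so the origin is a strict local maximum.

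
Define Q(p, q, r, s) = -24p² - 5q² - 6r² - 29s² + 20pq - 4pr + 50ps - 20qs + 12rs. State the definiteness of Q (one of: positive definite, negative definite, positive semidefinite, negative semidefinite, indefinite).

The symmetric matrix of Q is A = [[-24, 10, -2, 25], [10, -5, 0, -10], [-2, 0, -6, 6], [25, -10, 6, -29]].
Leading principal minors: Δ_1 = -24, Δ_2 = 20, Δ_3 = -100, Δ_4 = 30.
The signs alternate starting with Δ_1 < 0, so by Sylvester's criterion Q is negative definite.

negative definite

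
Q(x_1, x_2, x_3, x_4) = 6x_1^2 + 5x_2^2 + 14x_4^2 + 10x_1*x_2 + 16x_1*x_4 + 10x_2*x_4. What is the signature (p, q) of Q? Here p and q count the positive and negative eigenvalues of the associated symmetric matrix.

(2, 0)

The symmetric matrix is A = [[6, 5, 0, 8], [5, 5, 0, 5], [0, 0, 0, 0], [8, 5, 0, 14]].
Applying the same elementary operations to the rows and columns of A produces a congruent diagonal matrix with entries 6, 5/6, 0, 0.
So there are 2 positive, 2 zero pivots.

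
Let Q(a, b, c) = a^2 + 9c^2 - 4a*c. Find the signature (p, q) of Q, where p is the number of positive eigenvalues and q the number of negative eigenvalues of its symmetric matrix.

The symmetric matrix is A = [[1, 0, -2], [0, 0, 0], [-2, 0, 9]].
Symmetric row and column elimination reduces A to a congruent diagonal form with pivots 1, 0, 5.
So there are 2 positive, 1 zero pivots.

(2, 0)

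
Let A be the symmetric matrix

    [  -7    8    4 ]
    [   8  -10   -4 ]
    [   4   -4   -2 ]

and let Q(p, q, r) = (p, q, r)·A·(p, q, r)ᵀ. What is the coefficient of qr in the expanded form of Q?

The coefficient of qr is A[2,3] + A[3,2] = 2·(-4) = -8.

-8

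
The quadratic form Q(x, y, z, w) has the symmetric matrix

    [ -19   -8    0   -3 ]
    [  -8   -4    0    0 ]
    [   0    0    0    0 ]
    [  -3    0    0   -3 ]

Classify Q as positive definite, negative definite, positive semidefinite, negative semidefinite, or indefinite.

negative semidefinite

Symmetric row and column elimination reduces A to a congruent diagonal form with pivots -19, -12/19, 0, 0.
Counting signs: 2 negative, 2 zero.
Hence Q is negative semidefinite.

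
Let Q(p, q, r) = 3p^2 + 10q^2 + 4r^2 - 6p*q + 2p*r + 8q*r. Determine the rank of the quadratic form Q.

3

Write A = [[3, -3, 1], [-3, 10, 4], [1, 4, 4]].
An LDLᵀ factorisation of A has diagonal entries 3, 7, 2/21.
That gives 3 positive pivots.
The rank is the number of nonzero pivots: 3.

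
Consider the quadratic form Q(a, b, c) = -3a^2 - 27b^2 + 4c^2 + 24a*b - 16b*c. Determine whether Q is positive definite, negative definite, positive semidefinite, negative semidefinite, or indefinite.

indefinite

The associated matrix is A = [[-3, 12, 0], [12, -27, -8], [0, -8, 4]].
Applying the same elementary operations to the rows and columns of A produces a congruent diagonal matrix with entries -3, 21, 20/21.
So there are 2 positive, 1 negative pivots.
Hence Q is indefinite.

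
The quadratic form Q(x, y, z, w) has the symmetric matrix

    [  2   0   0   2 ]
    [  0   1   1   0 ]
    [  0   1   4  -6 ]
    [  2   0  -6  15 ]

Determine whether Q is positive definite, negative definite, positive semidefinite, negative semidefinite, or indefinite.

Symmetric row and column elimination reduces A to a congruent diagonal form with pivots 2, 1, 3, 1.
So there are 4 positive pivots.
Hence Q is positive definite.

positive definite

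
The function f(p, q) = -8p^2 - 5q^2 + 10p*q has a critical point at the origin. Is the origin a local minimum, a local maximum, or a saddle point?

The Hessian at the origin is H = [[-16, 10], [10, -10]].
det H = -16·-10 − (10)² = 60 > 0 and H[1,1] = -16 < 0, so H is negative definite.
Therefore the origin is a local maximum.

local maximum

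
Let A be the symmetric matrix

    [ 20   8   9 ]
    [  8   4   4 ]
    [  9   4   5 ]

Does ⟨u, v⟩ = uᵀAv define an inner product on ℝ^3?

Leading principal minors: Δ_1 = 20, Δ_2 = 16, Δ_3 = 12.
All leading principal minors are positive, so by Sylvester's criterion Q is positive definite.
⟨·,·⟩ is an inner product exactly when A is positive definite.

yes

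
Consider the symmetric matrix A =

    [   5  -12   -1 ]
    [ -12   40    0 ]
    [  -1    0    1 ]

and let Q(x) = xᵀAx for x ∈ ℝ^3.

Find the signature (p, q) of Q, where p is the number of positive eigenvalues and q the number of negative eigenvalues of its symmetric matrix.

(3, 0)

Row-reducing A symmetrically gives the diagonal entries 5, 56/5, 2/7.
So there are 3 positive pivots.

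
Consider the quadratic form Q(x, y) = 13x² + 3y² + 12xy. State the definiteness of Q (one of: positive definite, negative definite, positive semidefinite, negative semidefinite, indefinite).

The symmetric matrix of Q is A = [[13, 6], [6, 3]].
Leading principal minors: Δ_1 = 13, Δ_2 = 3.
All leading principal minors are positive, so by Sylvester's criterion Q is positive definite.

positive definite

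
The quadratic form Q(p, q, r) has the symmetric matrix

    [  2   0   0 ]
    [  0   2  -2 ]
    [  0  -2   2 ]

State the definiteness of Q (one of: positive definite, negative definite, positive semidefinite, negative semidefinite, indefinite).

positive semidefinite

Row-reducing A symmetrically gives the diagonal entries 2, 2, 0.
Counting signs: 2 positive, 1 zero.
Hence Q is positive semidefinite.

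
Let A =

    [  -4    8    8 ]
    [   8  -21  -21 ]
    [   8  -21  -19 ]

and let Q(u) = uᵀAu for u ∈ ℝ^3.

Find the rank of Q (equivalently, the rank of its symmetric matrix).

Congruent diagonalization of A (simultaneous row and column reduction) yields pivots -4, -5, 2.
So there are 1 positive, 2 negative pivots.
The rank is the number of nonzero pivots: 3.

3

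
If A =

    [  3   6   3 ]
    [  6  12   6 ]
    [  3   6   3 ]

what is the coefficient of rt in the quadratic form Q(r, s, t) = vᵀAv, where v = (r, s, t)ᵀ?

The coefficient of rt is A[1,3] + A[3,1] = 2·3 = 6.

6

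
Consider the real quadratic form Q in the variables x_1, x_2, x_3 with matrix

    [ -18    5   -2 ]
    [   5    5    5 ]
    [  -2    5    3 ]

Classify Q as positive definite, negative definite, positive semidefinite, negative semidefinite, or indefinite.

indefinite

Row-reducing A symmetrically gives the diagonal entries -18, 115/18, 3/23.
So there are 2 positive, 1 negative pivots.
Hence Q is indefinite.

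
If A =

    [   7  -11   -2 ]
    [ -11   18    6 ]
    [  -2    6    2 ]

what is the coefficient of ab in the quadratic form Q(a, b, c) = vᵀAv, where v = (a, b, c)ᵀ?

The coefficient of ab is A[1,2] + A[2,1] = 2·(-11) = -22.

-22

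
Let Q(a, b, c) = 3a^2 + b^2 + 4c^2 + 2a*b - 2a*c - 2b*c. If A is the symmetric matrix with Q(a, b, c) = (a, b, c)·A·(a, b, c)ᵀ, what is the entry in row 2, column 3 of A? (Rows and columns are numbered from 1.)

The coefficient of b·c in Q is -2. For a symmetric A this equals A[2,3] + A[3,2] = 2·A[2,3].
So A[2,3] = -2/2 = -1.

-1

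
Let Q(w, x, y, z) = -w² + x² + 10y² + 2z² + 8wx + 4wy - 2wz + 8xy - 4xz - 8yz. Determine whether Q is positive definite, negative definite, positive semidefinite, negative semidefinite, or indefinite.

The symmetric matrix is A = [[-1, 4, 2, -1], [4, 1, 4, -2], [2, 4, 10, -4], [-1, -2, -4, 2]].
Congruent diagonalization of A (simultaneous row and column reduction) yields pivots -1, 17, 94/17, 15/47.
So there are 3 positive, 1 negative pivots.
Hence Q is indefinite.

indefinite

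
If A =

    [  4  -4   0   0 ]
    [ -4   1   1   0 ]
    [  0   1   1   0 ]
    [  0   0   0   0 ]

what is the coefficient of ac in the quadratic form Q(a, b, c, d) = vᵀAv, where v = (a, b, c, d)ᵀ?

The coefficient of ac is A[1,3] + A[3,1] = 2·0 = 0.

0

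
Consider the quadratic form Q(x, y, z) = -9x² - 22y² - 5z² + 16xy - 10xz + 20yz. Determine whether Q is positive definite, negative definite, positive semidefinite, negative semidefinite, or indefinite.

The symmetric matrix of Q is A = [[-9, 8, -5], [8, -22, 10], [-5, 10, -5]].
Leading principal minors: Δ_1 = -9, Δ_2 = 134, Δ_3 = -20.
The signs alternate starting with Δ_1 < 0, so by Sylvester's criterion Q is negative definite.

negative definite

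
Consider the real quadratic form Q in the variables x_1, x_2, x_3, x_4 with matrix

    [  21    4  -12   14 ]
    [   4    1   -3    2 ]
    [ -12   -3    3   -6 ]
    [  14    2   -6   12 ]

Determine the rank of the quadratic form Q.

Row-reducing A symmetrically gives the diagonal entries 21, 5/21, -6, 4/5.
So there are 3 positive, 1 negative pivots.
The rank is the number of nonzero pivots: 4.

4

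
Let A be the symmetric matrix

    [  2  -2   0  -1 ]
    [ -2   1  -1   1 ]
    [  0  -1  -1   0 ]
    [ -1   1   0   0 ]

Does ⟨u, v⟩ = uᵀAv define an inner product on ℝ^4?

Symmetric row and column elimination reduces A to a congruent diagonal form with pivots 2, -1, 0, -1/2.
Counting signs: 1 positive, 2 negative, 1 zero.
Hence Q is indefinite.
⟨·,·⟩ is an inner product exactly when A is positive definite.

no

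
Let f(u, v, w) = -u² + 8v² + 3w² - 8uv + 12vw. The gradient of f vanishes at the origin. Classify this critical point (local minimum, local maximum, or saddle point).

saddle point

The Hessian at the origin is H = [[-2, -8, 0], [-8, 16, 12], [0, 12, 6]].
Applying the same elementary operations to the rows and columns of H produces a congruent diagonal matrix with entries -2, 48, 3.
So there are 2 positive, 1 negative pivots.
H is indefinite, so the origin is a saddle point.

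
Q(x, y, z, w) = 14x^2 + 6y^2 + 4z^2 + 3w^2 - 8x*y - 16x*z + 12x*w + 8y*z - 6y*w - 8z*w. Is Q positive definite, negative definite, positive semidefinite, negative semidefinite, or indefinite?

indefinite

The associated matrix is A = [[14, -4, -8, 6], [-4, 6, 4, -3], [-8, 4, 4, -4], [6, -3, -4, 3]].
Symmetric row and column elimination reduces A to a congruent diagonal form with pivots 14, 34/7, -20/17, 1/10.
That gives 3 positive, 1 negative pivots.
Hence Q is indefinite.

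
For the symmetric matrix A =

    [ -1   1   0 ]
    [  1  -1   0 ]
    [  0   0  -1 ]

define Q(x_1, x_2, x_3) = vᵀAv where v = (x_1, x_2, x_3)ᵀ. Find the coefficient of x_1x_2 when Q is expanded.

2

The coefficient of x_1x_2 is A[1,2] + A[2,1] = 2·1 = 2.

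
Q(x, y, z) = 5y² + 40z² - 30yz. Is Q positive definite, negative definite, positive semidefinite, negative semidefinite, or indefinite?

indefinite

The symmetric matrix is A = [[0, 0, 0], [0, 5, -15], [0, -15, 40]].
Applying the same elementary operations to the rows and columns of A produces a congruent diagonal matrix with entries 0, 5, -5.
Counting signs: 1 positive, 1 negative, 1 zero.
Hence Q is indefinite.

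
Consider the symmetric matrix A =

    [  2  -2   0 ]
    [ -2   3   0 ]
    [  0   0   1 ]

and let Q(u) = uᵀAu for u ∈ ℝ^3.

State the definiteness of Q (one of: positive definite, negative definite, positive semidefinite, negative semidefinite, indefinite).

positive definite

Leading principal minors: Δ_1 = 2, Δ_2 = 2, Δ_3 = 2.
All leading principal minors are positive, so by Sylvester's criterion Q is positive definite.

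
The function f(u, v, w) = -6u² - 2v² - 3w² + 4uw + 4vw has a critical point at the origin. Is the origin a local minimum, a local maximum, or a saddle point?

The Hessian at the origin is H = [[-12, 0, 4], [0, -4, 4], [4, 4, -6]].
Congruent diagonalization of H (simultaneous row and column reduction) yields pivots -12, -4, -2/3.
Counting signs: 3 negative.
H is negative definite, so the origin is a strict local maximum.

local maximum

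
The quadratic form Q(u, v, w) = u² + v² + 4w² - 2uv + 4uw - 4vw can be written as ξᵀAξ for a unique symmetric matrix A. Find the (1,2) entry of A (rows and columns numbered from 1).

The coefficient of u·v in Q is -2. For a symmetric A this equals A[1,2] + A[2,1] = 2·A[1,2].
So A[1,2] = -2/2 = -1.

-1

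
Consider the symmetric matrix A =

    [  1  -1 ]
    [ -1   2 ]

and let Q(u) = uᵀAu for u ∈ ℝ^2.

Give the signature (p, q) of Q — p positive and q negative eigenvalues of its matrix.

Symmetric row and column elimination reduces A to a congruent diagonal form with pivots 1, 1.
Counting signs: 2 positive.

(2, 0)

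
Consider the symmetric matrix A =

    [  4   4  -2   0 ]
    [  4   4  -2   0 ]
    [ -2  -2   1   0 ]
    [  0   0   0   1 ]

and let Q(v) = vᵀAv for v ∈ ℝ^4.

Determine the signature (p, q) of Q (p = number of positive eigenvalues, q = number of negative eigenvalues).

Applying the same elementary operations to the rows and columns of A produces a congruent diagonal matrix with entries 4, 0, 0, 1.
Counting signs: 2 positive, 2 zero.

(2, 0)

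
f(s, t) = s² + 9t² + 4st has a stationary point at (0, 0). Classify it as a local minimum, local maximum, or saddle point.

local minimum

The Hessian at the origin is H = [[2, 4], [4, 18]].
det H = 2·18 − (4)² = 20 > 0 and H[1,1] = 2 > 0, so H is positive definite.
Therefore the origin is a local minimum.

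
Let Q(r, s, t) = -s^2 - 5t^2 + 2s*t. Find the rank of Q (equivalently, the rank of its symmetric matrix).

2

Write A = [[0, 0, 0], [0, -1, 1], [0, 1, -5]].
Row-reducing A symmetrically gives the diagonal entries 0, -1, -4.
That gives 2 negative, 1 zero pivots.
The rank is the number of nonzero pivots: 2.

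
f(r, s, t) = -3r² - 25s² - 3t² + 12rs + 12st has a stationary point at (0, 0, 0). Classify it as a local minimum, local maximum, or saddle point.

local maximum

The Hessian at the origin is H = [[-6, 12, 0], [12, -50, 12], [0, 12, -6]].
Applying the same elementary operations to the rows and columns of H produces a congruent diagonal matrix with entries -6, -26, -6/13.
So there are 3 negative pivots.
H is negative definite, so the origin is a strict local maximum.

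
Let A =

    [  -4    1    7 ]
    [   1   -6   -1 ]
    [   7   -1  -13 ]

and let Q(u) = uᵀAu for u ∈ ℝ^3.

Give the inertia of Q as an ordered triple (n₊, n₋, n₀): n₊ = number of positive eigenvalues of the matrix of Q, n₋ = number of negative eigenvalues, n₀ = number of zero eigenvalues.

(0, 3, 0)

An LDLᵀ factorisation of A has diagonal entries -4, -23/4, -15/23.
That gives 3 negative pivots.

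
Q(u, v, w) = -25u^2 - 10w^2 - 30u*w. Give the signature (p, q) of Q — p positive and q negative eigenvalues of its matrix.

(0, 2)

The associated matrix is A = [[-25, 0, -15], [0, 0, 0], [-15, 0, -10]].
Congruent diagonalization of A (simultaneous row and column reduction) yields pivots -25, 0, -1.
So there are 2 negative, 1 zero pivots.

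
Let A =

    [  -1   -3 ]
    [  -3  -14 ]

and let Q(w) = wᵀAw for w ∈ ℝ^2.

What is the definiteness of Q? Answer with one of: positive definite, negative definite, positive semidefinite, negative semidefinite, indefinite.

Congruent diagonalization of A (simultaneous row and column reduction) yields pivots -1, -5.
Counting signs: 2 negative.
Hence Q is negative definite.

negative definite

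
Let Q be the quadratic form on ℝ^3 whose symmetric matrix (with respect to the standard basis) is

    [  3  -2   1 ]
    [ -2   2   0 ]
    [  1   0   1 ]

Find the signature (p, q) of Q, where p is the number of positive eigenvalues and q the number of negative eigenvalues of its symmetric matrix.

(2, 0)

Symmetric row and column elimination reduces A to a congruent diagonal form with pivots 3, 2/3, 0.
That gives 2 positive, 1 zero pivots.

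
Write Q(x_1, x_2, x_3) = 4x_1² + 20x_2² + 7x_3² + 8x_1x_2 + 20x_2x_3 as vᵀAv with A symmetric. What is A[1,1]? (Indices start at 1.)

4

The coefficient of x_1² in Q is 4, and that is exactly A[1,1].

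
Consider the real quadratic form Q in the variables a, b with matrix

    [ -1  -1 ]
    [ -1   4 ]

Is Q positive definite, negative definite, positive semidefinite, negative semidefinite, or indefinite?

indefinite

For the 2×2 matrix [[-1, -1], [-1, 4]]: det = -1·4 − (-1)² = -5, trace = 3.
det < 0 so the eigenvalues have opposite signs; the form is indefinite.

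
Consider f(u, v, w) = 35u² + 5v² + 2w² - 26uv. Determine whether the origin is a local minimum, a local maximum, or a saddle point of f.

local minimum

The Hessian at the origin is H = [[70, -26, 0], [-26, 10, 0], [0, 0, 4]].
Row-reducing H symmetrically gives the diagonal entries 70, 12/35, 4.
That gives 3 positive pivots.
H is positive definite, so the origin is a strict local minimum.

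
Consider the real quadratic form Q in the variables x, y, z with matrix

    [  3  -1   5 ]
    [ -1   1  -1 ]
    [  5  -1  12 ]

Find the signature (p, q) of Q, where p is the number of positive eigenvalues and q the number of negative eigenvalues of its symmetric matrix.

Applying the same elementary operations to the rows and columns of A produces a congruent diagonal matrix with entries 3, 2/3, 3.
That gives 3 positive pivots.

(3, 0)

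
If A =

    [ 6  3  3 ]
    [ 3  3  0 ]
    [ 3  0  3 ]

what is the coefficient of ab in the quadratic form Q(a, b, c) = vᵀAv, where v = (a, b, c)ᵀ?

6

The coefficient of ab is A[1,2] + A[2,1] = 2·3 = 6.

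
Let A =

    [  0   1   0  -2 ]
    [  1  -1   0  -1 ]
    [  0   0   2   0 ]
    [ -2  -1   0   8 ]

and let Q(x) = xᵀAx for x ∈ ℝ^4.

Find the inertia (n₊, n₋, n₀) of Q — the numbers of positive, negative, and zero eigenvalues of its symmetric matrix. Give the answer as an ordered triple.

(2, 1, 1)

By Sylvester's law of inertia any congruent diagonalization of A has 2 positive, 1 negative and 1 zero entries.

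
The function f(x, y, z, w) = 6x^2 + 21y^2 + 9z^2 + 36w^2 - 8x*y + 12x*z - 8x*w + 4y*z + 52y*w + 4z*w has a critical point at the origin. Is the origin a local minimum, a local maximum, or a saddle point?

The Hessian at the origin is H = [[12, -8, 12, -8], [-8, 42, 4, 52], [12, 4, 18, 4], [-8, 52, 4, 72]].
An LDLᵀ factorisation of H has diagonal entries 12, 110/3, 114/55, 40/19.
That gives 4 positive pivots.
H is positive definite, so the origin is a strict local minimum.

local minimum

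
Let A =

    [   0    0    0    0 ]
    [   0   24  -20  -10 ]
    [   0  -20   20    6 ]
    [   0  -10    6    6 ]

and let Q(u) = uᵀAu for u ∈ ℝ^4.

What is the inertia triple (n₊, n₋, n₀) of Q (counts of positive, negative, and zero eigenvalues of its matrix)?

Applying the same elementary operations to the rows and columns of A produces a congruent diagonal matrix with entries 0, 24, 10/3, 1/5.
That gives 3 positive, 1 zero pivots.

(3, 0, 1)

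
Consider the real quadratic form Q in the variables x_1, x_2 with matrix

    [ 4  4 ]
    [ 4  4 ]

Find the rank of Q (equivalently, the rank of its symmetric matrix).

1

Congruent diagonalization of A (simultaneous row and column reduction) yields pivots 4, 0.
That gives 1 positive, 1 zero pivots.
The rank is the number of nonzero pivots: 1.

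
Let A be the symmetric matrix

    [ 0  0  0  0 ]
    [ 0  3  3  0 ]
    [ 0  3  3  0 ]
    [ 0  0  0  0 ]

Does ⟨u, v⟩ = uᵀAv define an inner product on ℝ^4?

Row-reducing A symmetrically gives the diagonal entries 0, 3, 0, 0.
Counting signs: 1 positive, 3 zero.
Hence Q is positive semidefinite.
⟨·,·⟩ is an inner product exactly when A is positive definite.

no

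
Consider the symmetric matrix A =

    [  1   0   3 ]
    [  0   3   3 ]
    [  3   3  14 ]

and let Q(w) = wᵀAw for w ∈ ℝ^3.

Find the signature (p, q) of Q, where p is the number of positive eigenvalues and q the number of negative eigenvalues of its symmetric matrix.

(3, 0)

Symmetric row and column elimination reduces A to a congruent diagonal form with pivots 1, 3, 2.
So there are 3 positive pivots.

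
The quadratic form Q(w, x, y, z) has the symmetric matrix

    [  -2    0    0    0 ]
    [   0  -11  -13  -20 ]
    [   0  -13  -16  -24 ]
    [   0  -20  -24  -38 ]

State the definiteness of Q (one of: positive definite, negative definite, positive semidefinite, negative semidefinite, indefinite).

Leading principal minors: Δ_1 = -2, Δ_2 = 22, Δ_3 = -14, Δ_4 = 20.
The signs alternate starting with Δ_1 < 0, so by Sylvester's criterion Q is negative definite.

negative definite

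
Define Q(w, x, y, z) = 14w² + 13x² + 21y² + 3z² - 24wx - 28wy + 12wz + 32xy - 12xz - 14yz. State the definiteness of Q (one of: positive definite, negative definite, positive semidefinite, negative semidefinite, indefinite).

positive definite

The associated matrix is A = [[14, -12, -14, 6], [-12, 13, 16, -6], [-14, 16, 21, -7], [6, -6, -7, 3]].
Applying the same elementary operations to the rows and columns of A produces a congruent diagonal matrix with entries 14, 19/7, 21/19, 2/21.
That gives 4 positive pivots.
Hence Q is positive definite.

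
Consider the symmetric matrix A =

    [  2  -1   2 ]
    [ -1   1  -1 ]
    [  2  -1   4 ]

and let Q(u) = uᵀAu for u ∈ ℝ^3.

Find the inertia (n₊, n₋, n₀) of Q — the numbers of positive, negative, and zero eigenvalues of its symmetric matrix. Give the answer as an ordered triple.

(3, 0, 0)

Row-reducing A symmetrically gives the diagonal entries 2, 1/2, 2.
So there are 3 positive pivots.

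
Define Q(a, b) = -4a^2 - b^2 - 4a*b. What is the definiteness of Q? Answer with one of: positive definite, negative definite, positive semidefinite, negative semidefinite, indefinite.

negative semidefinite

The symmetric matrix of Q is [[-4, -2], [-2, -1]].
For the 2×2 matrix [[-4, -2], [-2, -1]]: det = -4·-1 − (-2)² = 0, trace = -5.
det = 0 so one eigenvalue is zero; the form is semidefinite with the sign of the trace.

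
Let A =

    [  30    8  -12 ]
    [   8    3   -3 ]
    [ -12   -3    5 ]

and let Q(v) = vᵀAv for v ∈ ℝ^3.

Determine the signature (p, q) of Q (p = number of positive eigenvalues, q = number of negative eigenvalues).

(3, 0)

An LDLᵀ factorisation of A has diagonal entries 30, 13/15, 2/13.
Counting signs: 3 positive.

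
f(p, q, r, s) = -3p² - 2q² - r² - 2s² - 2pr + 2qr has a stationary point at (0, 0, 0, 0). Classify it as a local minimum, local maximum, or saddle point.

The Hessian at the origin is H = [[-6, 0, -2, 0], [0, -4, 2, 0], [-2, 2, -2, 0], [0, 0, 0, -4]].
Symmetric row and column elimination reduces H to a congruent diagonal form with pivots -6, -4, -1/3, -4.
So there are 4 negative pivots.
H is negative definite, so the origin is a strict local maximum.

local maximum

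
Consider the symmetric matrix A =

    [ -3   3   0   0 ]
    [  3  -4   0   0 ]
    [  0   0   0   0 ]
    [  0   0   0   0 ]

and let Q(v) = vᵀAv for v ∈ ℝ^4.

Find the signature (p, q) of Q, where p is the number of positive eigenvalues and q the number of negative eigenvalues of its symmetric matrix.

Applying the same elementary operations to the rows and columns of A produces a congruent diagonal matrix with entries -3, -1, 0, 0.
So there are 2 negative, 2 zero pivots.

(0, 2)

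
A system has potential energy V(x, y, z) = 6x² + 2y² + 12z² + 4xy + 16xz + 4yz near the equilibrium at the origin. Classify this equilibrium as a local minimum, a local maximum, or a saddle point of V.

The Hessian at the origin is H = [[12, 4, 16], [4, 4, 4], [16, 4, 24]].
Row-reducing H symmetrically gives the diagonal entries 12, 8/3, 2.
That gives 3 positive pivots.
H is positive definite, so the origin is a strict local minimum.

local minimum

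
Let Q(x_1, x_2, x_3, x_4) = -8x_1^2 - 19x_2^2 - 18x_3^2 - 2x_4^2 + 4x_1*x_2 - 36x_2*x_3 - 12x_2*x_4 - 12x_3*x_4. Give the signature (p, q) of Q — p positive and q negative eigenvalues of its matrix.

(0, 3)

Write A = [[-8, 2, 0, 0], [2, -19, -18, -6], [0, -18, -18, -6], [0, -6, -6, -2]].
Congruent diagonalization of A (simultaneous row and column reduction) yields pivots -8, -37/2, -18/37, 0.
Counting signs: 3 negative, 1 zero.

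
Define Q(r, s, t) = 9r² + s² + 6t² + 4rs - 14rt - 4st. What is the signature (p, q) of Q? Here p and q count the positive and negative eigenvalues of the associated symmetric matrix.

The associated matrix is A = [[9, 2, -7], [2, 1, -2], [-7, -2, 6]].
Applying the same elementary operations to the rows and columns of A produces a congruent diagonal matrix with entries 9, 5/9, 1/5.
So there are 3 positive pivots.

(3, 0)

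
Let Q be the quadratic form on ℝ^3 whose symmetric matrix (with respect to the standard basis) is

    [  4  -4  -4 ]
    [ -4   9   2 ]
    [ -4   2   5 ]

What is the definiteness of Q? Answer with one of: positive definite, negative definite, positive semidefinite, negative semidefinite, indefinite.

Leading principal minors: Δ_1 = 4, Δ_2 = 20, Δ_3 = 4.
All leading principal minors are positive, so by Sylvester's criterion Q is positive definite.

positive definite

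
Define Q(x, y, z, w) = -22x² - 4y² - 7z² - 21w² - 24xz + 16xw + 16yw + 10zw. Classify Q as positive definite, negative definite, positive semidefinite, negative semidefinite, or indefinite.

negative definite

The symmetric matrix of Q is A = [[-22, 0, -12, 8], [0, -4, 0, 8], [-12, 0, -7, 5], [8, 8, 5, -21]].
Leading principal minors: Δ_1 = -22, Δ_2 = 88, Δ_3 = -40, Δ_4 = 48.
The signs alternate starting with Δ_1 < 0, so by Sylvester's criterion Q is negative definite.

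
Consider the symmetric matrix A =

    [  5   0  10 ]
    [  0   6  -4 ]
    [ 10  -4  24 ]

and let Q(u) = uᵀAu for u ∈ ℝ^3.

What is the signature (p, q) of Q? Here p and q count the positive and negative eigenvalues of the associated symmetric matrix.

Applying the same elementary operations to the rows and columns of A produces a congruent diagonal matrix with entries 5, 6, 4/3.
Counting signs: 3 positive.

(3, 0)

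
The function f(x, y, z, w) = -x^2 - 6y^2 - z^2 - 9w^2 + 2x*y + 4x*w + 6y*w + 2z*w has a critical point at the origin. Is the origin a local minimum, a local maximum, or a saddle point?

saddle point

The Hessian at the origin is H = [[-2, 2, 0, 4], [2, -12, 0, 6], [0, 0, -2, 2], [4, 6, 2, -18]].
An LDLᵀ factorisation of H has diagonal entries -2, -10, -2, 2.
So there are 1 positive, 3 negative pivots.
H is indefinite, so the origin is a saddle point.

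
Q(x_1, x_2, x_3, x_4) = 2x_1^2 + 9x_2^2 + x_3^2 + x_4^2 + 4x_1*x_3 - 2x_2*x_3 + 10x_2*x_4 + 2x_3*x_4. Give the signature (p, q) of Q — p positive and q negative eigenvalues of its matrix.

(3, 1)

The symmetric matrix is A = [[2, 0, 2, 0], [0, 9, -1, 5], [2, -1, 1, 1], [0, 5, 1, 1]].
Row-reducing A symmetrically gives the diagonal entries 2, 9, -10/9, 2/5.
Counting signs: 3 positive, 1 negative.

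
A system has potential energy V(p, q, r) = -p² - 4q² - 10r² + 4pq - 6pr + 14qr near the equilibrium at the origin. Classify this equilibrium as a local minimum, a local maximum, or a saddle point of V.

saddle point

The Hessian at the origin is H = [[-2, 4, -6], [4, -8, 14], [-6, 14, -20]].
H is indefinite, so the origin is a saddle point.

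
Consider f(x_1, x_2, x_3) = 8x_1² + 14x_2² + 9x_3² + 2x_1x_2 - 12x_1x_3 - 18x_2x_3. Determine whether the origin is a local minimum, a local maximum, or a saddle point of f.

The Hessian at the origin is H = [[16, 2, -12], [2, 28, -18], [-12, -18, 18]].
Congruent diagonalization of H (simultaneous row and column reduction) yields pivots 16, 111/4, -30/37.
That gives 2 positive, 1 negative pivots.
H is indefinite, so the origin is a saddle point.

saddle point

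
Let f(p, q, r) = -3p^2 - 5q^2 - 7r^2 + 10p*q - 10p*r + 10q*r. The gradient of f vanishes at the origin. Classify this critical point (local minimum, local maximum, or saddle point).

The Hessian at the origin is H = [[-6, 10, -10], [10, -10, 10], [-10, 10, -14]].
Congruent diagonalization of H (simultaneous row and column reduction) yields pivots -6, 20/3, -4.
Counting signs: 1 positive, 2 negative.
H is indefinite, so the origin is a saddle point.

saddle point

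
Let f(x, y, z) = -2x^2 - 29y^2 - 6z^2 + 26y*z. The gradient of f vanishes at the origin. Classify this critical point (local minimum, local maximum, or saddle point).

local maximum

The Hessian at the origin is H = [[-4, 0, 0], [0, -58, 26], [0, 26, -12]].
Row-reducing H symmetrically gives the diagonal entries -4, -58, -10/29.
So there are 3 negative pivots.
H is negative definite, so the origin is a strict local maximum.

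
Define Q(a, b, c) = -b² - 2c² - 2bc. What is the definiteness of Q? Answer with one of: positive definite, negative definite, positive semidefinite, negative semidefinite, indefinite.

negative semidefinite

The symmetric matrix is A = [[0, 0, 0], [0, -1, -1], [0, -1, -2]].
Applying the same elementary operations to the rows and columns of A produces a congruent diagonal matrix with entries 0, -1, -1.
Counting signs: 2 negative, 1 zero.
Hence Q is negative semidefinite.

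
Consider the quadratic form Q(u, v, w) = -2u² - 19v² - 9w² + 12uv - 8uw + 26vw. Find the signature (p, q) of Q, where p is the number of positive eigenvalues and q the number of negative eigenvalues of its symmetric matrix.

The symmetric matrix is A = [[-2, 6, -4], [6, -19, 13], [-4, 13, -9]].
Row-reducing A symmetrically gives the diagonal entries -2, -1, 0.
Counting signs: 2 negative, 1 zero.

(0, 2)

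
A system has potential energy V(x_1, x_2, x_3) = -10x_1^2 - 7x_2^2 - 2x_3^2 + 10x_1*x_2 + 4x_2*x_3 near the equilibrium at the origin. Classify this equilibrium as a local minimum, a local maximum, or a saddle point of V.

local maximum

The Hessian at the origin is H = [[-20, 10, 0], [10, -14, 4], [0, 4, -4]].
An LDLᵀ factorisation of H has diagonal entries -20, -9, -20/9.
Counting signs: 3 negative.
H is negative definite, so the origin is a strict local maximum.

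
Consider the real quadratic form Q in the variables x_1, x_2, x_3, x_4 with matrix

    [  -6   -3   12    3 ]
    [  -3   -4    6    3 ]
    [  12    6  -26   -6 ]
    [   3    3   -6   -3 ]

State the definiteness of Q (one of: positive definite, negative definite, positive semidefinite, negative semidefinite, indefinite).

Applying the same elementary operations to the rows and columns of A produces a congruent diagonal matrix with entries -6, -5/2, -2, -3/5.
Counting signs: 4 negative.
Hence Q is negative definite.

negative definite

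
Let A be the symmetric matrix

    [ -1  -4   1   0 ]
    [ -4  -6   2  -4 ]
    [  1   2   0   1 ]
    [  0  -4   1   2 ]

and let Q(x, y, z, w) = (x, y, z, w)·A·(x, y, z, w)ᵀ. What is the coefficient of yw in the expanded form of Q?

The coefficient of yw is A[2,4] + A[4,2] = 2·(-4) = -8.

-8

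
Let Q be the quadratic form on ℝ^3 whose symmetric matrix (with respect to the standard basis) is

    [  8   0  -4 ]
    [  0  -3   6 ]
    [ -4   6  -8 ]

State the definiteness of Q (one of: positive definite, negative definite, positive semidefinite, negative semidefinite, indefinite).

Symmetric row and column elimination reduces A to a congruent diagonal form with pivots 8, -3, 2.
So there are 2 positive, 1 negative pivots.
Hence Q is indefinite.

indefinite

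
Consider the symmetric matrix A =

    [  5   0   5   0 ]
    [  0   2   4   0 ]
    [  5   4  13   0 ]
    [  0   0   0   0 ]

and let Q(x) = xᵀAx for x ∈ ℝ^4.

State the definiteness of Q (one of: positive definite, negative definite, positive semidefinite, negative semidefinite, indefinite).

Symmetric row and column elimination reduces A to a congruent diagonal form with pivots 5, 2, 0, 0.
That gives 2 positive, 2 zero pivots.
Hence Q is positive semidefinite.

positive semidefinite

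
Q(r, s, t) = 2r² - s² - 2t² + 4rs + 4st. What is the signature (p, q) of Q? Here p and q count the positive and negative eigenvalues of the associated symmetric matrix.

(1, 2)

The associated matrix is A = [[2, 2, 0], [2, -1, 2], [0, 2, -2]].
An LDLᵀ factorisation of A has diagonal entries 2, -3, -2/3.
Counting signs: 1 positive, 2 negative.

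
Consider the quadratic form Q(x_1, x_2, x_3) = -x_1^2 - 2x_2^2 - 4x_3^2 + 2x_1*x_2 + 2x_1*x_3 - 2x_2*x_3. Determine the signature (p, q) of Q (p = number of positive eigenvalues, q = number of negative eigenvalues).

(0, 3)

The symmetric matrix is A = [[-1, 1, 1], [1, -2, -1], [1, -1, -4]].
Applying the same elementary operations to the rows and columns of A produces a congruent diagonal matrix with entries -1, -1, -3.
So there are 3 negative pivots.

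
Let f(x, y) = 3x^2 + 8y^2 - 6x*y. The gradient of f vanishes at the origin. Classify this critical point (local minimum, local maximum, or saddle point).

local minimum

The Hessian at the origin is H = [[6, -6], [-6, 16]].
det H = 6·16 − (-6)² = 60 > 0 and H[1,1] = 6 > 0, so H is positive definite.
Therefore the origin is a local minimum.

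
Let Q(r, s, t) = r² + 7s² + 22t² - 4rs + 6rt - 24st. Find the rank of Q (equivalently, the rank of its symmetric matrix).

The associated matrix is A = [[1, -2, 3], [-2, 7, -12], [3, -12, 22]].
An LDLᵀ factorisation of A has diagonal entries 1, 3, 1.
So there are 3 positive pivots.
The rank is the number of nonzero pivots: 3.

3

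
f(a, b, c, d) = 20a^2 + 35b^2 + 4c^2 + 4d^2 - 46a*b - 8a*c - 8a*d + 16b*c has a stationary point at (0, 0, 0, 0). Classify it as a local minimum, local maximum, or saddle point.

local minimum

The Hessian at the origin is H = [[40, -46, -8, -8], [-46, 70, 16, 0], [-8, 16, 8, 0], [-8, 0, 0, 8]].
Congruent diagonalization of H (simultaneous row and column reduction) yields pivots 40, 171/10, 632/171, 24/79.
So there are 4 positive pivots.
H is positive definite, so the origin is a strict local minimum.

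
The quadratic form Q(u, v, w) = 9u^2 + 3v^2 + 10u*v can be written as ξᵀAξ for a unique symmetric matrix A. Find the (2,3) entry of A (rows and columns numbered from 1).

0

The coefficient of v·w in Q is 0. For a symmetric A this equals A[2,3] + A[3,2] = 2·A[2,3].
So A[2,3] = 0/2 = 0.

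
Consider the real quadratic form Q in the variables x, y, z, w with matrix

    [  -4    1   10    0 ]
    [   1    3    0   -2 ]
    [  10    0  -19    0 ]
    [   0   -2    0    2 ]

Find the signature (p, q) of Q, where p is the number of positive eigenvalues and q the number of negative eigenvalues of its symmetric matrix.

Row-reducing A symmetrically gives the diagonal entries -4, 13/4, 53/13, 10/53.
So there are 3 positive, 1 negative pivots.

(3, 1)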